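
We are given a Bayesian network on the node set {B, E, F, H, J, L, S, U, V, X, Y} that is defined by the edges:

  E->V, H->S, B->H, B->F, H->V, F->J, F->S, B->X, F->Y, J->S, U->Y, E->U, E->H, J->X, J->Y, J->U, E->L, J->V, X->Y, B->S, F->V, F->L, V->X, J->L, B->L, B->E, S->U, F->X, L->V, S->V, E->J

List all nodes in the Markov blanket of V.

{B, E, F, H, J, L, S, X}

V's parents: E, F, H, J, L, S.
Children of V: X.
Co-parents of V (other parents of its children):
  X also has parents B, F, J.
Taking the union gives {B, E, F, H, J, L, S, X}.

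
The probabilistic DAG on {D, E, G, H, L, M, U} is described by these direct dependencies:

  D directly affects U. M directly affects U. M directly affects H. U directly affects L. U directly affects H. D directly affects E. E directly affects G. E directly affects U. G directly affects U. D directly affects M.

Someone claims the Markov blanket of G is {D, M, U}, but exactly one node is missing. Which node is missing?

The Markov blanket of a node is its parents, its children, and the other parents of its children.
Children of G: U.
G's parents: E.
Parents of each child, excluding G:
  parents(U) \ {G} = {D, E, M}.
MB(G) = {D, E, M, U}.
Comparing with the claimed set, E is missing.

E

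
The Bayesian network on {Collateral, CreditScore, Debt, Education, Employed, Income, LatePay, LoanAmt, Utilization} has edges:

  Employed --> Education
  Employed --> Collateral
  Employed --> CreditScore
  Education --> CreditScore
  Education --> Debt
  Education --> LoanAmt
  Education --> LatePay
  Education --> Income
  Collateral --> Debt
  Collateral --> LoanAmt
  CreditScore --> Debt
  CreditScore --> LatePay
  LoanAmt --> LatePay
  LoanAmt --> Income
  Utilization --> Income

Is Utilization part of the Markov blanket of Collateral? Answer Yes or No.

No

A node's Markov blanket = Pa ∪ Ch ∪ (parents of Ch other than the node itself).
Collateral has children Debt, LoanAmt.
Parents of Collateral: Employed.
Parents of each child, excluding Collateral:
  Debt: CreditScore, Education
  LoanAmt: Education
MB(Collateral) = {CreditScore, Debt, Education, Employed, LoanAmt}; Utilization is not in this set.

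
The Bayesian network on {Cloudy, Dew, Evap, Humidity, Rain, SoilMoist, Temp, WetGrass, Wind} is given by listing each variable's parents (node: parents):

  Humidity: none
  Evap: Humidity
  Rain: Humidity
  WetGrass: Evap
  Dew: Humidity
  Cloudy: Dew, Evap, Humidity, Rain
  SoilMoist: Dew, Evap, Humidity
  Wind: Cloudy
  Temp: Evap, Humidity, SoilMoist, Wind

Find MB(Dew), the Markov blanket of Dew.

The Markov blanket of a node is its parents, its children, and the other parents of its children.
Parents of Dew: Humidity.
Dew's children: Cloudy, SoilMoist.
Other parents of Dew's children:
  Cloudy's other parents are Evap, Humidity, Rain.
  SoilMoist also has parents Evap, Humidity.
MB(Dew) = {Cloudy, Evap, Humidity, Rain, SoilMoist}.

{Cloudy, Evap, Humidity, Rain, SoilMoist}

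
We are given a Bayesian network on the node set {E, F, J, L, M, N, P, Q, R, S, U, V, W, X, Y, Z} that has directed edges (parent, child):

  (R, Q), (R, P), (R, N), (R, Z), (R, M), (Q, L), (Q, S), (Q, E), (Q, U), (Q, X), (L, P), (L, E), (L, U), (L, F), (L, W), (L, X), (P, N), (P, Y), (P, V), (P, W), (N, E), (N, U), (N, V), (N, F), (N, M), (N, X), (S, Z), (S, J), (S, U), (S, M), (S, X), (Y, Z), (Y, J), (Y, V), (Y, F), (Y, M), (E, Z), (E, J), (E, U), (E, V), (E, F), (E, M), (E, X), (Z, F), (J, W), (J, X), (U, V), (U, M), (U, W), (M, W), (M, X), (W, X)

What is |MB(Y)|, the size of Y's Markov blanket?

12

A node's Markov blanket = Pa ∪ Ch ∪ (parents of Ch other than the node itself).
Pa(Y) = {P}.
Children of Y: F, J, M, V, Z.
Parents of each child, excluding Y:
  parents(Z) \ {Y} = {E, R, S}.
  parents(J) \ {Y} = {E, S}.
  V also has parents E, N, P, U.
  parents(F) \ {Y} = {E, L, N, Z}.
  M also has parents E, N, R, S, U.
MB(Y) = {E, F, J, L, M, N, P, R, S, U, V, Z}, which has 12 nodes.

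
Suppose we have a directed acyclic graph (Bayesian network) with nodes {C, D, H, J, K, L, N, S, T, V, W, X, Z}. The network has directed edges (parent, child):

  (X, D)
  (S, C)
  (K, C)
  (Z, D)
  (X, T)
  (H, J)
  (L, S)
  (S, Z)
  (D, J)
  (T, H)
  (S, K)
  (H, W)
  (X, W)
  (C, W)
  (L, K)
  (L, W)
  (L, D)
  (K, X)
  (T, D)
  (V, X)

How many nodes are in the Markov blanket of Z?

Parents of Z: S.
Children of Z: D.
Other parents of Z's children:
  parents(D) \ {Z} = {L, T, X}.
MB(Z) = {D, L, S, T, X}, which has 5 nodes.

5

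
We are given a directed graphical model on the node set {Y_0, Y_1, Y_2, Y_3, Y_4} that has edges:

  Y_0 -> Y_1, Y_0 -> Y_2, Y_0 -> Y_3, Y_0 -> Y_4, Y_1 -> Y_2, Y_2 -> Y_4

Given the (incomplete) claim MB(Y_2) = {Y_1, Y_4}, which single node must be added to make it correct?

Y_0

Y_2's children: Y_4.
Y_2 has parents Y_0, Y_1.
For each child, the remaining parents (spouses of Y_2):
  Y_4's other parent is Y_0.
MB(Y_2) = {Y_0, Y_1, Y_4}.
Comparing with the claimed set, Y_0 is missing.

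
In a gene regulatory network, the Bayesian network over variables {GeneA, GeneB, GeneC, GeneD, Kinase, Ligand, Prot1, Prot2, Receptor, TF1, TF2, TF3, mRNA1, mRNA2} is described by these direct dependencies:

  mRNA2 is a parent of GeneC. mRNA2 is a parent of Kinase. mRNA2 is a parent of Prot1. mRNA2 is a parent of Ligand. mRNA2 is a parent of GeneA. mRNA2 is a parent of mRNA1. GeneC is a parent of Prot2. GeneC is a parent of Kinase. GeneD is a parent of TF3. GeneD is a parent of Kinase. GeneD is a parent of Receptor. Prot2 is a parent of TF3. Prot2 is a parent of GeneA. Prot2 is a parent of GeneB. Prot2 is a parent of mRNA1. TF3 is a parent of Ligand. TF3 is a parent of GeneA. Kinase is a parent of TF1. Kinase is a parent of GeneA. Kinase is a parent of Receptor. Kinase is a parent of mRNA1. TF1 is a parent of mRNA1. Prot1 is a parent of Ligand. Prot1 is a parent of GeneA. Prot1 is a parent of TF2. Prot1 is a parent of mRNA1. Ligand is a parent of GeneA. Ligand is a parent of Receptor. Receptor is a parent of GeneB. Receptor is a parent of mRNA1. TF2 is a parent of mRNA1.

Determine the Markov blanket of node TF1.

{Kinase, Prot1, Prot2, Receptor, TF2, mRNA1, mRNA2}

TF1's parents: Kinase.
Ch(TF1) = {mRNA1}.
For each child, the remaining parents (spouses of TF1):
  mRNA1 also has parents Kinase, Prot1, Prot2, Receptor, TF2, mRNA2.
So the Markov blanket of TF1 is {Kinase, Prot1, Prot2, Receptor, TF2, mRNA1, mRNA2}.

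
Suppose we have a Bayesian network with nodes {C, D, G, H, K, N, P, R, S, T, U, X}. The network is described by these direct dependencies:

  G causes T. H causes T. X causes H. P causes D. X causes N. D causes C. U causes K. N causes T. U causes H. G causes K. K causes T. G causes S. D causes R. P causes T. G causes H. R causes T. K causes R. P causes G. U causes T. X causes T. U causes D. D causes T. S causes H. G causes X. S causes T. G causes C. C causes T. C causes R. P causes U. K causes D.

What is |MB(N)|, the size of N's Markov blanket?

Children of N: T.
Pa(N) = {X}.
For each child, the remaining parents (spouses of N):
  parents(T) \ {N} = {C, D, G, H, K, P, R, S, U, X}.
MB(N) = {C, D, G, H, K, P, R, S, T, U, X}, which has 11 nodes.

11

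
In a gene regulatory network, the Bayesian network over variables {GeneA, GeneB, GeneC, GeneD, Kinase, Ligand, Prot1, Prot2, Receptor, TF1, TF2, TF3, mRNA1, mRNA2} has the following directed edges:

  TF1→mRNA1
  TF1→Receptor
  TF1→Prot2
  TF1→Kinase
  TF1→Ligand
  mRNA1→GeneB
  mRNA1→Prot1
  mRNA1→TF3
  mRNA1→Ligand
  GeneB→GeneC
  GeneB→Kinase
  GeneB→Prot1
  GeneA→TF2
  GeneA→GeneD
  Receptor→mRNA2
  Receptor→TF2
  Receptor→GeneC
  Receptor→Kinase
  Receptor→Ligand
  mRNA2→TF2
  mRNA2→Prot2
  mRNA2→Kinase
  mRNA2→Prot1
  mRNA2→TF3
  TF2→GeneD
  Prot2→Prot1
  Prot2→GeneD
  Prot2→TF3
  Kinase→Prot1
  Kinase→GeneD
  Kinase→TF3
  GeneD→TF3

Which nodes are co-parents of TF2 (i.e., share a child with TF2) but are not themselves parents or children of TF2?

{Kinase, Prot2}

Children of TF2: GeneD.
  parents(GeneD) \ {TF2} = {GeneA, Kinase, Prot2}.
Excluding nodes already adjacent to TF2 (GeneA, GeneD, Receptor, mRNA2), the co-parent-only contribution is {Kinase, Prot2}.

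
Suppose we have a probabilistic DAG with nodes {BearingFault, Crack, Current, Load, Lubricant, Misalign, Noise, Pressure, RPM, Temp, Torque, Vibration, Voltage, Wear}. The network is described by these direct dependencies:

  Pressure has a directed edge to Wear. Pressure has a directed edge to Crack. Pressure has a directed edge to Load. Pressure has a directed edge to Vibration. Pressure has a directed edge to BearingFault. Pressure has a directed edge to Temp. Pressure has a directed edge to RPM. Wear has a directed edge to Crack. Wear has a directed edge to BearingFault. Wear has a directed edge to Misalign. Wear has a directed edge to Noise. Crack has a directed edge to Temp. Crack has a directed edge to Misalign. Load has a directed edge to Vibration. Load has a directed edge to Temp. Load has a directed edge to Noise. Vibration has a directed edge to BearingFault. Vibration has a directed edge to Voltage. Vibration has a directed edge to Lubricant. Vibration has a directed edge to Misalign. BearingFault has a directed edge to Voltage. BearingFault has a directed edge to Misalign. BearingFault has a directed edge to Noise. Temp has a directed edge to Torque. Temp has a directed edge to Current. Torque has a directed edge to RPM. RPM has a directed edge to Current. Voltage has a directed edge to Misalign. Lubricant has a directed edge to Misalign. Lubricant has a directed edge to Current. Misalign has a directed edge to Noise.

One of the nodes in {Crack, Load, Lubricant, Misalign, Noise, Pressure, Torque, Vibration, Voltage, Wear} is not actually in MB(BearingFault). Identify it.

By definition, MB(BearingFault) is built from BearingFault's parents, BearingFault's children, and the co-parents of BearingFault.
Pa(BearingFault) = {Pressure, Vibration, Wear}.
Ch(BearingFault) = {Misalign, Noise, Voltage}.
For each child, the remaining parents (spouses of BearingFault):
  Voltage's other parent is Vibration.
  Misalign also has parents Crack, Lubricant, Vibration, Voltage, Wear.
  Noise's other parents are Load, Misalign, Wear.
MB(BearingFault) = {Crack, Load, Lubricant, Misalign, Noise, Pressure, Vibration, Voltage, Wear}.
Torque is neither a parent, child, nor co-parent of BearingFault, so it does not belong.

Torque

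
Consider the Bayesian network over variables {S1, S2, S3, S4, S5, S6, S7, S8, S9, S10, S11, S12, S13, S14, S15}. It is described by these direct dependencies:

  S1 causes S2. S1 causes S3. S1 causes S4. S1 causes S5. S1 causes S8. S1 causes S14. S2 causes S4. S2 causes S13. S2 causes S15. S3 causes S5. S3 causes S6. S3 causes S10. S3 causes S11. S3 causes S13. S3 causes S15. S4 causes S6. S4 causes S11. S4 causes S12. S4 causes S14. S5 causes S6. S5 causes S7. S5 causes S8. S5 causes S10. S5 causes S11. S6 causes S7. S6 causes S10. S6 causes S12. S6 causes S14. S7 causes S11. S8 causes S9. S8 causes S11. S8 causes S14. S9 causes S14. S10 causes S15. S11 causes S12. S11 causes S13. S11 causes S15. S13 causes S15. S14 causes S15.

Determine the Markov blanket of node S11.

{S2, S3, S4, S5, S6, S7, S8, S10, S12, S13, S14, S15}

A node's Markov blanket = Pa ∪ Ch ∪ (parents of Ch other than the node itself).
S11's children: S12, S13, S15.
Pa(S11) = {S3, S4, S5, S7, S8}.
For each child, the remaining parents (spouses of S11):
  S12's other parents are S4, S6.
  S13 also has parents S2, S3.
  S15's other parents are S2, S3, S10, S13, S14.
Union: {S3, S4, S5, S7, S8} ∪ {S12, S13, S15} ∪ {S2, S3, S4, S6, S10, S13, S14} = {S2, S3, S4, S5, S6, S7, S8, S10, S12, S13, S14, S15}.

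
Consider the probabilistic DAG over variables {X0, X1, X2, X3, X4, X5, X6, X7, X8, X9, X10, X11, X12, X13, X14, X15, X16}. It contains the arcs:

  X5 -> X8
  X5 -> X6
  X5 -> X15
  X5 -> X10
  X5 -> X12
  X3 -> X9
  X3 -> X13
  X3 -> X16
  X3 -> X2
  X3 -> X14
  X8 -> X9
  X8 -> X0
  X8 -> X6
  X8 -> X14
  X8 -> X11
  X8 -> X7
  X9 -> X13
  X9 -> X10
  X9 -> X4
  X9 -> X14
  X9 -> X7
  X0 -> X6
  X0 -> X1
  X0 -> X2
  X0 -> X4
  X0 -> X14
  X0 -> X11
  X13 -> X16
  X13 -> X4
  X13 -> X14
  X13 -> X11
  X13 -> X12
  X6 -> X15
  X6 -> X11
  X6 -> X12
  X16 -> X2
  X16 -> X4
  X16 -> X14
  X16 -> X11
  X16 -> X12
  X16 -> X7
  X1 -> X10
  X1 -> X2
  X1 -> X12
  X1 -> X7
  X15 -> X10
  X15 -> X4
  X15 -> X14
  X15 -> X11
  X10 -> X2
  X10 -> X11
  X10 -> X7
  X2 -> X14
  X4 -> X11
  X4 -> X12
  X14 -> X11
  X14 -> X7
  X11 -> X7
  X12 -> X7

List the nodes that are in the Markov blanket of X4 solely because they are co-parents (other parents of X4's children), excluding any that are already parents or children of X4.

Children of X4: X11, X12.
  X11's other parents are X0, X6, X8, X10, X13, X14, X15, X16.
  X12's other parents are X1, X5, X6, X13, X16.
Excluding nodes already adjacent to X4 (X0, X9, X11, X12, X13, X15, X16), the co-parent-only contribution is {X1, X5, X6, X8, X10, X14}.

{X1, X5, X6, X8, X10, X14}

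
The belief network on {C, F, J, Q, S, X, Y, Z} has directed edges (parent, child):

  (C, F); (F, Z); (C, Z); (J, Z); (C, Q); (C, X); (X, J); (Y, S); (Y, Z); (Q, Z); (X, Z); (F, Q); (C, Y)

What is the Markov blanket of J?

{C, F, Q, X, Y, Z}

The Markov blanket of a node is its parents, its children, and the other parents of its children.
J has child Z.
J's parents: X.
Other parents of J's children:
  Z: C, F, Q, X, Y
MB(J) = {C, F, Q, X, Y, Z}.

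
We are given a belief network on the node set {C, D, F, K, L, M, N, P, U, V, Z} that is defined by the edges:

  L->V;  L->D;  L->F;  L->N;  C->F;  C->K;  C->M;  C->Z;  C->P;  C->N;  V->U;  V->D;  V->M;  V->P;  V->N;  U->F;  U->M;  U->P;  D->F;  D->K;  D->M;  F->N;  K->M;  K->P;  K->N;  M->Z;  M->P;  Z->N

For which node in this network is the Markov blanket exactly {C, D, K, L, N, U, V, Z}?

The target node must have every member of {C, D, K, L, N, U, V, Z} as a parent, child, or co-parent, and no others.
Parents of F: C, D, L, U; children: N; co-parents: C, K, L, V, Z.
These exactly cover the given set, so the node is F.

F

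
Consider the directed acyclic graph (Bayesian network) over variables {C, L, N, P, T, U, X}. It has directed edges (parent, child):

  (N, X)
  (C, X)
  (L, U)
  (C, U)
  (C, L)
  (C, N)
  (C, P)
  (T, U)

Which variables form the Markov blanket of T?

Pa(T) = {}.
T's children: U.
For each child, the remaining parents (spouses of T):
  U: C, L
Taking the union gives {C, L, U}.

{C, L, U}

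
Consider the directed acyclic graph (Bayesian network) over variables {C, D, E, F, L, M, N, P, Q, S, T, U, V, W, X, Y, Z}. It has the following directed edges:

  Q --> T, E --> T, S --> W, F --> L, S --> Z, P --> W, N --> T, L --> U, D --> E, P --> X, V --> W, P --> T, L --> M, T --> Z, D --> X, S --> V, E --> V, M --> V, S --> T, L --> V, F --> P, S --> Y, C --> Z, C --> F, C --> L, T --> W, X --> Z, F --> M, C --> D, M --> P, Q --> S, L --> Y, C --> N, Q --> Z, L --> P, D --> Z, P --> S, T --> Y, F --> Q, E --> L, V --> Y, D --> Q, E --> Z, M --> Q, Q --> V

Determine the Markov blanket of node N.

{C, E, P, Q, S, T}

N's parents: C.
N's children: T.
Other parents of N's children:
  T also has parents E, P, Q, S.
Union: {C} ∪ {T} ∪ {E, P, Q, S} = {C, E, P, Q, S, T}.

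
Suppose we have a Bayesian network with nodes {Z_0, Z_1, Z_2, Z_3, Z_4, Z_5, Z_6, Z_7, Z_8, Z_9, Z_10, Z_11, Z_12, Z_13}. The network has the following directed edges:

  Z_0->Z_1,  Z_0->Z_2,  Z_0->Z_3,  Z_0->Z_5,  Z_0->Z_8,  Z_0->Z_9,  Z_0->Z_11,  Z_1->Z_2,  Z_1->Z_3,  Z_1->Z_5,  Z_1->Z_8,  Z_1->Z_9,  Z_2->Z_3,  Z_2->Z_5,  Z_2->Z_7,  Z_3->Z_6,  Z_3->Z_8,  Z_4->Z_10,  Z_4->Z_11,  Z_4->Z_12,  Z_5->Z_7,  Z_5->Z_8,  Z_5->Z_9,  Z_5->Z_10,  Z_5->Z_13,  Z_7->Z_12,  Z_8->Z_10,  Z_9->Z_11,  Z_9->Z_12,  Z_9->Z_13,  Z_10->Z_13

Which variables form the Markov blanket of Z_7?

Z_7's parents: Z_2, Z_5.
Children of Z_7: Z_12.
Co-parents of Z_7 (other parents of its children):
  Z_12: Z_4, Z_9
So the Markov blanket of Z_7 is {Z_2, Z_4, Z_5, Z_9, Z_12}.

{Z_2, Z_4, Z_5, Z_9, Z_12}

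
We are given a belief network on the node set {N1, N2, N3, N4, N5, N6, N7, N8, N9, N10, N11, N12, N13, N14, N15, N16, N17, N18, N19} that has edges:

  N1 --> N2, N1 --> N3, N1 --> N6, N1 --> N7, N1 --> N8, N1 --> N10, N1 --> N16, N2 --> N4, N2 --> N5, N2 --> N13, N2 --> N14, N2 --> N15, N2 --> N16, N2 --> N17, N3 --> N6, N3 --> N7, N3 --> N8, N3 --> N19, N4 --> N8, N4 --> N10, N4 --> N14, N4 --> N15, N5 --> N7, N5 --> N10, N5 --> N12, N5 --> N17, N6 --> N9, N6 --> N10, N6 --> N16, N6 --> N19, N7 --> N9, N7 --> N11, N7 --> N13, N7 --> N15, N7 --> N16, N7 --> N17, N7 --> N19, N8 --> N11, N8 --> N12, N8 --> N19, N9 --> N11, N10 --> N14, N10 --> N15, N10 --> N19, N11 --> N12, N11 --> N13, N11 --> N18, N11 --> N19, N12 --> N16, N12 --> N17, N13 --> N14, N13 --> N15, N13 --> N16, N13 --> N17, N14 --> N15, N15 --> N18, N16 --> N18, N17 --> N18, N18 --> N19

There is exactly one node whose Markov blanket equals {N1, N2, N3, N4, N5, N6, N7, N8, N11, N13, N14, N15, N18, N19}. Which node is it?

N10

The target node must have every member of {N1, N2, N3, N4, N5, N6, N7, N8, N11, N13, N14, N15, N18, N19} as a parent, child, or co-parent, and no others.
Parents of N10: N1, N4, N5, N6; children: N14, N15, N19; co-parents: N2, N3, N4, N6, N7, N8, N11, N13, N14, N18.
These exactly cover the given set, so the node is N10.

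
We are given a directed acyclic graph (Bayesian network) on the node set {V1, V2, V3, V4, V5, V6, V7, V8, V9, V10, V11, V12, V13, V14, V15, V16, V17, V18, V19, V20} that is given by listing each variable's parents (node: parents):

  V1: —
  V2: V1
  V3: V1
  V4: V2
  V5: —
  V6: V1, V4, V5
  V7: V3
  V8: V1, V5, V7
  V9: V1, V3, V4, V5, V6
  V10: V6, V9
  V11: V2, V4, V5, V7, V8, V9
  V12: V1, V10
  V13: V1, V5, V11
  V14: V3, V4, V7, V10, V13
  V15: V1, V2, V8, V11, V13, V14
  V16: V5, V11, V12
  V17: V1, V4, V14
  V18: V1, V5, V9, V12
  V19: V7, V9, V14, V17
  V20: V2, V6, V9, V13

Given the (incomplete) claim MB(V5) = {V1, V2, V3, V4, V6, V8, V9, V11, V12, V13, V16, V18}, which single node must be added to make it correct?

Recall MB(v) = parents ∪ children ∪ spouses, where spouses are the other parents of v's children.
Pa(V5) = {}.
Children of V5: V6, V8, V9, V11, V13, V16, V18.
Other parents of V5's children:
  V6: V1, V4
  V8: V1, V7
  V9: V1, V3, V4, V6
  V11: V2, V4, V7, V8, V9
  V13: V1, V11
  V16: V11, V12
  V18: V1, V9, V12
MB(V5) = {V1, V2, V3, V4, V6, V7, V8, V9, V11, V12, V13, V16, V18}.
Comparing with the claimed set, V7 is missing.

V7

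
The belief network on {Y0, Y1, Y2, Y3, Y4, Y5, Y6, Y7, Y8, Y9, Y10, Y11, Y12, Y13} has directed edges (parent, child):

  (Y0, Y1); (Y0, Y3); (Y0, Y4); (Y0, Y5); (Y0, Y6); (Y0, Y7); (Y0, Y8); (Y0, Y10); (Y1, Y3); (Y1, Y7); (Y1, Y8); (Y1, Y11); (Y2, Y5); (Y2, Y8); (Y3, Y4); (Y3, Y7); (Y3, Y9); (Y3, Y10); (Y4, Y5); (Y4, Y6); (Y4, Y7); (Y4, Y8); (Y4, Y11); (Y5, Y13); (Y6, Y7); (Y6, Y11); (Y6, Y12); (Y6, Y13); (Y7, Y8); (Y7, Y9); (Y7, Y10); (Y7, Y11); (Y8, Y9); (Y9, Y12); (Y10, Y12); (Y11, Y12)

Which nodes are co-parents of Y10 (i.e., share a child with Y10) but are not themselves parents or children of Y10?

{Y6, Y9, Y11}

Children of Y10: Y12.
  parents(Y12) \ {Y10} = {Y6, Y9, Y11}.
Excluding nodes already adjacent to Y10 (Y0, Y3, Y7, Y12), the co-parent-only contribution is {Y6, Y9, Y11}.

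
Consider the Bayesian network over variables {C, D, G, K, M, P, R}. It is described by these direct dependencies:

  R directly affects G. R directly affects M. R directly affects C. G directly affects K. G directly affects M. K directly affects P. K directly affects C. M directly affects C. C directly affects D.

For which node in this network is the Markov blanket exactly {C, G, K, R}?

M

The target node must have every member of {C, G, K, R} as a parent, child, or co-parent, and no others.
Parents of M: G, R; children: C; co-parents: K, R.
These exactly cover the given set, so the node is M.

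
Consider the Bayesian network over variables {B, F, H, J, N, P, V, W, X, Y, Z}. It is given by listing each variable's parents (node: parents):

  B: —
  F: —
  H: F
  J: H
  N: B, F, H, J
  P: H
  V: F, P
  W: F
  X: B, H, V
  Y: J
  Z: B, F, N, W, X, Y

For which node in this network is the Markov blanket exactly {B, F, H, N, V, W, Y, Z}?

The target node must have every member of {B, F, H, N, V, W, Y, Z} as a parent, child, or co-parent, and no others.
Parents of X: B, H, V; children: Z; co-parents: B, F, N, W, Y.
These exactly cover the given set, so the node is X.

X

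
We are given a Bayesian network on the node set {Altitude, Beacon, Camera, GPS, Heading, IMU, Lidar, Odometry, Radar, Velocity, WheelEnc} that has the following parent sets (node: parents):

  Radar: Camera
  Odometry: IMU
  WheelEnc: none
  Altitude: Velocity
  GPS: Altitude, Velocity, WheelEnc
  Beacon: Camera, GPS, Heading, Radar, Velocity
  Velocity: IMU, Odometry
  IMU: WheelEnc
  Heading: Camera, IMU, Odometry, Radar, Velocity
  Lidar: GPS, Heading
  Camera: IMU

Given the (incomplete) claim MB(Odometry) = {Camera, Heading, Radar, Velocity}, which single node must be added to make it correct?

A node's Markov blanket = Pa ∪ Ch ∪ (parents of Ch other than the node itself).
Pa(Odometry) = {IMU}.
Odometry has children Heading, Velocity.
Co-parents of Odometry (other parents of its children):
  parents(Velocity) \ {Odometry} = {IMU}.
  Heading's other parents are Camera, IMU, Radar, Velocity.
MB(Odometry) = {Camera, Heading, IMU, Radar, Velocity}.
Comparing with the claimed set, IMU is missing.

IMU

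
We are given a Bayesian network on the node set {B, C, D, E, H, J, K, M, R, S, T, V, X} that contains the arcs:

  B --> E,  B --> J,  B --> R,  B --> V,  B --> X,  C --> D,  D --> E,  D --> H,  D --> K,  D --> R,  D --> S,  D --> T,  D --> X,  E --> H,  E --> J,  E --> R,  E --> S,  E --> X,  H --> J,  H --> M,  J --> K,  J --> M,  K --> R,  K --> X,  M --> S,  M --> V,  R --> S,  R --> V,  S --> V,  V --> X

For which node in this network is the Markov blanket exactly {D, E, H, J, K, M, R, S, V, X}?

The target node must have every member of {D, E, H, J, K, M, R, S, V, X} as a parent, child, or co-parent, and no others.
Parents of B: none; children: E, J, R, V, X; co-parents: D, E, H, K, M, R, S, V.
These exactly cover the given set, so the node is B.

B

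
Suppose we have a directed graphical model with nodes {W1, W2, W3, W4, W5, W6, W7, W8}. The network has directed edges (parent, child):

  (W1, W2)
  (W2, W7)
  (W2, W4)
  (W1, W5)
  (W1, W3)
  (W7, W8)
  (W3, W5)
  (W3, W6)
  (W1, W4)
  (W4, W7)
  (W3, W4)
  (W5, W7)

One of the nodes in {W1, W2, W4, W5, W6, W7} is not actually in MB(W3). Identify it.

Recall MB(v) = parents ∪ children ∪ spouses, where spouses are the other parents of v's children.
W3 has children W4, W5, W6.
Pa(W3) = {W1}.
For each child, the remaining parents (spouses of W3):
  parents(W4) \ {W3} = {W1, W2}.
  parents(W5) \ {W3} = {W1}.
  W6: no additional parents.
MB(W3) = {W1, W2, W4, W5, W6}.
W7 is neither a parent, child, nor co-parent of W3, so it does not belong.

W7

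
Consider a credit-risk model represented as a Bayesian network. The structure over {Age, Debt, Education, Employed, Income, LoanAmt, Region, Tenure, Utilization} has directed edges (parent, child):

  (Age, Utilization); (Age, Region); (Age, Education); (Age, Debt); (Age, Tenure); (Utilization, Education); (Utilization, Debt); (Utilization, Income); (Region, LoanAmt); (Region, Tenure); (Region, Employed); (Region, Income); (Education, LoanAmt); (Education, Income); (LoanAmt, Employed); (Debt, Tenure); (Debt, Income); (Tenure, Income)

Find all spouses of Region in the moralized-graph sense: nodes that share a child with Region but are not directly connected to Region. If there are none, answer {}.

{Debt, Education, Utilization}

Children of Region: Employed, Income, LoanAmt, Tenure.
  LoanAmt: Education
  Tenure: Age, Debt
  Employed: LoanAmt
  Income: Debt, Education, Tenure, Utilization
Excluding nodes already adjacent to Region (Age, Employed, Income, LoanAmt, Tenure), the co-parent-only contribution is {Debt, Education, Utilization}.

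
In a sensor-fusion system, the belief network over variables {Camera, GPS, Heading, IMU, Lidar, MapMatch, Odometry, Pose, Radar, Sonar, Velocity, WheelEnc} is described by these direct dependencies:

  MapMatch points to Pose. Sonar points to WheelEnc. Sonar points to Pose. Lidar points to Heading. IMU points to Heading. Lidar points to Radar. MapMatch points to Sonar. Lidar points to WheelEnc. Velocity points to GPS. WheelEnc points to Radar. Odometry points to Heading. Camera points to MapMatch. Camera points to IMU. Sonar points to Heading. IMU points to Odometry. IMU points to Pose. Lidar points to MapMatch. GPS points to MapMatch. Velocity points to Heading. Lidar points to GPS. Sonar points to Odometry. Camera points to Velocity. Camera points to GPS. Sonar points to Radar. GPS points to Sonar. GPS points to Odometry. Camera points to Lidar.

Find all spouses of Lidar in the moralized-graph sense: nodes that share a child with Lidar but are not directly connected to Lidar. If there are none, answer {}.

{IMU, Odometry, Sonar, Velocity}

Children of Lidar: GPS, Heading, MapMatch, Radar, WheelEnc.
  GPS also has parents Camera, Velocity.
  parents(MapMatch) \ {Lidar} = {Camera, GPS}.
  WheelEnc also has parent Sonar.
  Radar's other parents are Sonar, WheelEnc.
  parents(Heading) \ {Lidar} = {IMU, Odometry, Sonar, Velocity}.
Excluding nodes already adjacent to Lidar (Camera, GPS, Heading, MapMatch, Radar, WheelEnc), the co-parent-only contribution is {IMU, Odometry, Sonar, Velocity}.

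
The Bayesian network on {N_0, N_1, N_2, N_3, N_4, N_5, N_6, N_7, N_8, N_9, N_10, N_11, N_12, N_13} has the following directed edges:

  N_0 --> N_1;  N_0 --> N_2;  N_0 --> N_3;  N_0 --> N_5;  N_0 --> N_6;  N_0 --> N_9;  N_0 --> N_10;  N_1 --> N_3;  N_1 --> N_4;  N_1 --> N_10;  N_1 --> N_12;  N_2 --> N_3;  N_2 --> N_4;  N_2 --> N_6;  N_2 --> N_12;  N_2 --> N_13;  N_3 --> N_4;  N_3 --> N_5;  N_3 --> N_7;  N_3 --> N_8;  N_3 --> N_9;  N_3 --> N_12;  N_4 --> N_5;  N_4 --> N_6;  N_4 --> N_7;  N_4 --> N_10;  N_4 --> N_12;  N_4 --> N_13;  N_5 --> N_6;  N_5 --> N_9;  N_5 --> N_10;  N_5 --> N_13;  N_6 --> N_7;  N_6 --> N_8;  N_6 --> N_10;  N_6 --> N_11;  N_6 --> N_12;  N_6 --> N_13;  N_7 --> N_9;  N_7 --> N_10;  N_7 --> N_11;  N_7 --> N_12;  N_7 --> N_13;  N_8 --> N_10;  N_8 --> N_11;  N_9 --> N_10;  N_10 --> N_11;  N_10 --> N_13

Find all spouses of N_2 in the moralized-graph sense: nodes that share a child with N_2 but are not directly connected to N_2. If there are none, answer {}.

Children of N_2: N_3, N_4, N_6, N_12, N_13.
  N_3's other parents are N_0, N_1.
  N_4 also has parents N_1, N_3.
  N_6's other parents are N_0, N_4, N_5.
  N_12 also has parents N_1, N_3, N_4, N_6, N_7.
  N_13's other parents are N_4, N_5, N_6, N_7, N_10.
Excluding nodes already adjacent to N_2 (N_0, N_3, N_4, N_6, N_12, N_13), the co-parent-only contribution is {N_1, N_5, N_7, N_10}.

{N_1, N_5, N_7, N_10}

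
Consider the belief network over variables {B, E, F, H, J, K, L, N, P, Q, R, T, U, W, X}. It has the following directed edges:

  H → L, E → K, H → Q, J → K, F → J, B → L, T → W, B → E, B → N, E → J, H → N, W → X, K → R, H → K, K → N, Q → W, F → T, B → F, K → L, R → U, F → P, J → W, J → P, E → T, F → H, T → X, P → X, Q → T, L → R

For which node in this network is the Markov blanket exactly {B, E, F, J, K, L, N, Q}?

H

The target node must have every member of {B, E, F, J, K, L, N, Q} as a parent, child, or co-parent, and no others.
Parents of H: F; children: K, L, N, Q; co-parents: B, E, J, K.
These exactly cover the given set, so the node is H.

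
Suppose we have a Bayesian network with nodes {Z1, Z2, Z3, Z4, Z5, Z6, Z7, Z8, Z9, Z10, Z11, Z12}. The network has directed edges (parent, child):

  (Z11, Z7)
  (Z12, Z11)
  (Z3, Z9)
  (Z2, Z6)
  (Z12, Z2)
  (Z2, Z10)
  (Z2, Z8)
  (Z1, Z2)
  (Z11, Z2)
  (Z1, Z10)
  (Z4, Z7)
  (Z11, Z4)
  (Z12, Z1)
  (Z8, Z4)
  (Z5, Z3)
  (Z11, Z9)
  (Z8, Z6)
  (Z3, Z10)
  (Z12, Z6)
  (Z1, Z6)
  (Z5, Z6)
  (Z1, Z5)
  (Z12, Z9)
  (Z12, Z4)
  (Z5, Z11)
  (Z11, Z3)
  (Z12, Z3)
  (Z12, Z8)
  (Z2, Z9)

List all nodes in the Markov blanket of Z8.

{Z1, Z2, Z4, Z5, Z6, Z11, Z12}

Recall MB(v) = parents ∪ children ∪ spouses, where spouses are the other parents of v's children.
Z8 has children Z4, Z6.
Z8's parents: Z2, Z12.
Parents of each child, excluding Z8:
  Z4's other parents are Z11, Z12.
  parents(Z6) \ {Z8} = {Z1, Z2, Z5, Z12}.
So the Markov blanket of Z8 is {Z1, Z2, Z4, Z5, Z6, Z11, Z12}.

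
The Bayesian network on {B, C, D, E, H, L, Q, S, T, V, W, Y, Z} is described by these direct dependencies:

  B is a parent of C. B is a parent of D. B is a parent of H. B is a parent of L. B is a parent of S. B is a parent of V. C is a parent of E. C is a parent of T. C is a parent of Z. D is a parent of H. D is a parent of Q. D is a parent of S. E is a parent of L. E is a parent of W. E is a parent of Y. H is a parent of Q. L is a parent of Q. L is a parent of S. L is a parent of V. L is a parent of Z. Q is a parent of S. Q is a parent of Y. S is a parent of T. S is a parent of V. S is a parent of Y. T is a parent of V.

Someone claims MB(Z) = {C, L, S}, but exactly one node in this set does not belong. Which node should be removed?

S

A node's Markov blanket = Pa ∪ Ch ∪ (parents of Ch other than the node itself).
Z's parents: C, L.
Ch(Z) = {}.
With no children, Z has no spouses; the co-parent set is empty.
MB(Z) = {C, L}.
S is neither a parent, child, nor co-parent of Z, so it does not belong.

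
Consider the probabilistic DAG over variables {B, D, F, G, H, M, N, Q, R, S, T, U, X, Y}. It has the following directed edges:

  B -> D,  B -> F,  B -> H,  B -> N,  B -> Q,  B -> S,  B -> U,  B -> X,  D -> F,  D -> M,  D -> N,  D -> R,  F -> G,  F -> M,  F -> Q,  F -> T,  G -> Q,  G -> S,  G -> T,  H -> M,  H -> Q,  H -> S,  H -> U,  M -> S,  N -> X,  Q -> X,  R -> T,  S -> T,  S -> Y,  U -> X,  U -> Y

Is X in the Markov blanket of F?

By definition, MB(F) is built from F's parents, F's children, and the co-parents of F.
Parents of F: B, D.
F has children G, M, Q, T.
Other parents of F's children:
  G has no other parent.
  M's other parents are D, H.
  Q also has parents B, G, H.
  parents(T) \ {F} = {G, R, S}.
MB(F) = {B, D, G, H, M, Q, R, S, T}; X is not in this set.

No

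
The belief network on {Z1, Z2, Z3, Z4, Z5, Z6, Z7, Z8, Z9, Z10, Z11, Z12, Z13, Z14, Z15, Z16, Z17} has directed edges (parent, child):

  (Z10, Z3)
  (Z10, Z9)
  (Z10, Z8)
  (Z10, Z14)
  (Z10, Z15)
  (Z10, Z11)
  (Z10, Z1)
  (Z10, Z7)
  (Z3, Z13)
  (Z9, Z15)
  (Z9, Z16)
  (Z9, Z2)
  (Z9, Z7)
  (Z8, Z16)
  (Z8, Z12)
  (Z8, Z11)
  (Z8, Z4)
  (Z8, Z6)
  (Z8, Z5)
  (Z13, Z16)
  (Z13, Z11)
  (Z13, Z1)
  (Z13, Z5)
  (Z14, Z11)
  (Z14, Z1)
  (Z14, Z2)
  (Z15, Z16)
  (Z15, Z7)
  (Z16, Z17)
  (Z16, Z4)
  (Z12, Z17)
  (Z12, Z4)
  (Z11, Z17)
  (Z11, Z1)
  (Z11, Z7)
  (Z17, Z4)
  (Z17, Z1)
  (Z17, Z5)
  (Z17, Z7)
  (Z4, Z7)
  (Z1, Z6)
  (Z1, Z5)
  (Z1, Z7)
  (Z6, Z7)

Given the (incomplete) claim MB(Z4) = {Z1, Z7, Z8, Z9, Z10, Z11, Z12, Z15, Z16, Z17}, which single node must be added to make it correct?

The Markov blanket of a node is its parents, its children, and the other parents of its children.
Z4's parents: Z8, Z12, Z16, Z17.
Children of Z4: Z7.
Other parents of Z4's children:
  Z7's other parents are Z1, Z6, Z9, Z10, Z11, Z15, Z17.
MB(Z4) = {Z1, Z6, Z7, Z8, Z9, Z10, Z11, Z12, Z15, Z16, Z17}.
Comparing with the claimed set, Z6 is missing.

Z6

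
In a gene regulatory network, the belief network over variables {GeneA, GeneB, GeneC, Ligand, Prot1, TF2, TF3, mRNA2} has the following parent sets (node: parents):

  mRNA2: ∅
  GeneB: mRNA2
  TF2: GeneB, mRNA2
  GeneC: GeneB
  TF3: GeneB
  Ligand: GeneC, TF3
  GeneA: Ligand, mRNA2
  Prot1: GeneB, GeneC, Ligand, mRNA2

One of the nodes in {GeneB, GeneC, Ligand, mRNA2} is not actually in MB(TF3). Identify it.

TF3 has parent GeneB.
TF3 has child Ligand.
For each child, the remaining parents (spouses of TF3):
  parents(Ligand) \ {TF3} = {GeneC}.
MB(TF3) = {GeneB, GeneC, Ligand}.
mRNA2 is neither a parent, child, nor co-parent of TF3, so it does not belong.

mRNA2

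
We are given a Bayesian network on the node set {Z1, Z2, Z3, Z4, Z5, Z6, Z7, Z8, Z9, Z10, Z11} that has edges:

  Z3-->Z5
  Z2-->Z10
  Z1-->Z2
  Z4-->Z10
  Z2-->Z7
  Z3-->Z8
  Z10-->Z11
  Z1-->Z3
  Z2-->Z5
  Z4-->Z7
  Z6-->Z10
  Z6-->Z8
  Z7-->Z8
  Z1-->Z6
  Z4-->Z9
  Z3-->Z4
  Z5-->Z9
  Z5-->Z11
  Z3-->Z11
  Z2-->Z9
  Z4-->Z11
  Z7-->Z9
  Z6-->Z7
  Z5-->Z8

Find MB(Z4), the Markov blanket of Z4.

A node's Markov blanket = Pa ∪ Ch ∪ (parents of Ch other than the node itself).
Z4 has children Z7, Z9, Z10, Z11.
Z4's parents: Z3.
Co-parents of Z4 (other parents of its children):
  Z7 also has parents Z2, Z6.
  Z9's other parents are Z2, Z5, Z7.
  Z10 also has parents Z2, Z6.
  Z11's other parents are Z3, Z5, Z10.
Union: {Z3} ∪ {Z7, Z9, Z10, Z11} ∪ {Z2, Z3, Z5, Z6, Z7, Z10} = {Z2, Z3, Z5, Z6, Z7, Z9, Z10, Z11}.

{Z2, Z3, Z5, Z6, Z7, Z9, Z10, Z11}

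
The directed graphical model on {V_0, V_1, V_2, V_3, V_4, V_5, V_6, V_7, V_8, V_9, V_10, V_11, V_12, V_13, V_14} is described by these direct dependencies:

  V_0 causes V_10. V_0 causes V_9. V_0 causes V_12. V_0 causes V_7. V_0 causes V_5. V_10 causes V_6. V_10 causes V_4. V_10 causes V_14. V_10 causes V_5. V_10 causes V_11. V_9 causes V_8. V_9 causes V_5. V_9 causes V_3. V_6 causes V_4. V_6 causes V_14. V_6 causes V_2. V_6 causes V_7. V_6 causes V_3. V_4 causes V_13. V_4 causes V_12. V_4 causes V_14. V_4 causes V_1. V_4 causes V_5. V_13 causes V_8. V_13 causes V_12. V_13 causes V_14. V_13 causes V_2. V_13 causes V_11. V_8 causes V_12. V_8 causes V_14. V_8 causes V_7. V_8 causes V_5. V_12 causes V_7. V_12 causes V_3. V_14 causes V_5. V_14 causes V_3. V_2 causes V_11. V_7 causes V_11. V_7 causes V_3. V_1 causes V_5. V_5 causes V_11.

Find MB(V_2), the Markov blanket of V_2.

{V_5, V_6, V_7, V_10, V_11, V_13}

Recall MB(v) = parents ∪ children ∪ spouses, where spouses are the other parents of v's children.
V_2's parents: V_6, V_13.
Children of V_2: V_11.
Co-parents of V_2 (other parents of its children):
  V_11: V_5, V_7, V_10, V_13
So the Markov blanket of V_2 is {V_5, V_6, V_7, V_10, V_11, V_13}.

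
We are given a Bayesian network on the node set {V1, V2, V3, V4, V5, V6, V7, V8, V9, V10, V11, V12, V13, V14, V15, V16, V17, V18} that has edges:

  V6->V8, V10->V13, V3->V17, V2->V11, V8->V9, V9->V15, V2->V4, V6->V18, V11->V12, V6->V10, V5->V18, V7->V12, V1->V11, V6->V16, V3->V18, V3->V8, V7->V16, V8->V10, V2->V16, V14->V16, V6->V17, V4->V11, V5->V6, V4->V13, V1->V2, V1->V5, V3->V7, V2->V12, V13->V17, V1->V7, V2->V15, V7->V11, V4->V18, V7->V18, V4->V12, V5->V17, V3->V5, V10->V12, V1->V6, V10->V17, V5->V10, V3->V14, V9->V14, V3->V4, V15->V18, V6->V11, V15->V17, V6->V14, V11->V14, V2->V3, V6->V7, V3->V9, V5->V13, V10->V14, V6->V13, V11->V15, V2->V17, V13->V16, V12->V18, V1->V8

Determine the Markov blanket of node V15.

{V2, V3, V4, V5, V6, V7, V9, V10, V11, V12, V13, V17, V18}

The Markov blanket of a node is its parents, its children, and the other parents of its children.
Pa(V15) = {V2, V9, V11}.
Ch(V15) = {V17, V18}.
Other parents of V15's children:
  V17 also has parents V2, V3, V5, V6, V10, V13.
  V18's other parents are V3, V4, V5, V6, V7, V12.
Union: {V2, V9, V11} ∪ {V17, V18} ∪ {V2, V3, V4, V5, V6, V7, V10, V12, V13} = {V2, V3, V4, V5, V6, V7, V9, V10, V11, V12, V13, V17, V18}.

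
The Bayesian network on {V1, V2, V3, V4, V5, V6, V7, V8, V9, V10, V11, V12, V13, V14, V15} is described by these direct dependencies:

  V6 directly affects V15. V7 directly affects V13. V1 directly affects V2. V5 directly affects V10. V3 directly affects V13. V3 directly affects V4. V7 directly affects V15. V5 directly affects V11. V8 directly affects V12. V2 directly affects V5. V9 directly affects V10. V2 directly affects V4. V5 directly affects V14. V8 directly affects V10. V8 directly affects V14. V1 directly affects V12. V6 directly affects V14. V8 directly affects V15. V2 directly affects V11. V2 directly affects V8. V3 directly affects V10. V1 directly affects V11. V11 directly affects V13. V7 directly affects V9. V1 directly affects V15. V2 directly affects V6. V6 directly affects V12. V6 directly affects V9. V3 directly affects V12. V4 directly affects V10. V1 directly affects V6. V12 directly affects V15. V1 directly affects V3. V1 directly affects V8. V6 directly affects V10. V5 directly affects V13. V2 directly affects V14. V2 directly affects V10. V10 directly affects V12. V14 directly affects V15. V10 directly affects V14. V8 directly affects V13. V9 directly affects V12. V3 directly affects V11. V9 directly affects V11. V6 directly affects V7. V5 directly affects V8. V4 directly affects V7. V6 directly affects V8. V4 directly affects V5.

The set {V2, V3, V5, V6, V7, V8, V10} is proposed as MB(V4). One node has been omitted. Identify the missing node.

Pa(V4) = {V2, V3}.
V4 has children V5, V7, V10.
Co-parents of V4 (other parents of its children):
  V5: V2
  V7: V6
  V10: V2, V3, V5, V6, V8, V9
MB(V4) = {V2, V3, V5, V6, V7, V8, V9, V10}.
Comparing with the claimed set, V9 is missing.

V9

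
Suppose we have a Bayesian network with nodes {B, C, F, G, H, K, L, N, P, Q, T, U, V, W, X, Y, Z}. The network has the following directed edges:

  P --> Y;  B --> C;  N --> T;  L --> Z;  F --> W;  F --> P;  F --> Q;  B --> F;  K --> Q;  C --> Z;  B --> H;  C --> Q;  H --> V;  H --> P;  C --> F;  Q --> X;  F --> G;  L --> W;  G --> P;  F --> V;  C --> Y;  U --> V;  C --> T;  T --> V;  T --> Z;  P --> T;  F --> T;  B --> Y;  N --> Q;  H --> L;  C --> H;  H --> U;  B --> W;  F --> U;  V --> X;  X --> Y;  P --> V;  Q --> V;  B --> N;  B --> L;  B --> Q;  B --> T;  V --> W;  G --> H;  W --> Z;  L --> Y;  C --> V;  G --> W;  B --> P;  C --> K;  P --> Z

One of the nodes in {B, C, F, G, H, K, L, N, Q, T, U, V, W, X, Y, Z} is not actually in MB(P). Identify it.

K

P's parents: B, F, G, H.
Children of P: T, V, Y, Z.
Co-parents of P (other parents of its children):
  T's other parents are B, C, F, N.
  parents(V) \ {P} = {C, F, H, Q, T, U}.
  parents(Y) \ {P} = {B, C, L, X}.
  parents(Z) \ {P} = {C, L, T, W}.
MB(P) = {B, C, F, G, H, L, N, Q, T, U, V, W, X, Y, Z}.
K is neither a parent, child, nor co-parent of P, so it does not belong.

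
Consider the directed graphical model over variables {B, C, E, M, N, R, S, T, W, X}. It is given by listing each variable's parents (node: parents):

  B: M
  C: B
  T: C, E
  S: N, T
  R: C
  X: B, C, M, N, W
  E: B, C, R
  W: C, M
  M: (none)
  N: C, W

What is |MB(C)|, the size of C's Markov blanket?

8

By definition, MB(C) is built from C's parents, C's children, and the co-parents of C.
Children of C: E, N, R, T, W, X.
Pa(C) = {B}.
Co-parents of C (other parents of its children):
  parents(W) \ {C} = {M}.
  R: no additional parents.
  E also has parents B, R.
  N also has parent W.
  X's other parents are B, M, N, W.
  parents(T) \ {C} = {E}.
MB(C) = {B, E, M, N, R, T, W, X}, which has 8 nodes.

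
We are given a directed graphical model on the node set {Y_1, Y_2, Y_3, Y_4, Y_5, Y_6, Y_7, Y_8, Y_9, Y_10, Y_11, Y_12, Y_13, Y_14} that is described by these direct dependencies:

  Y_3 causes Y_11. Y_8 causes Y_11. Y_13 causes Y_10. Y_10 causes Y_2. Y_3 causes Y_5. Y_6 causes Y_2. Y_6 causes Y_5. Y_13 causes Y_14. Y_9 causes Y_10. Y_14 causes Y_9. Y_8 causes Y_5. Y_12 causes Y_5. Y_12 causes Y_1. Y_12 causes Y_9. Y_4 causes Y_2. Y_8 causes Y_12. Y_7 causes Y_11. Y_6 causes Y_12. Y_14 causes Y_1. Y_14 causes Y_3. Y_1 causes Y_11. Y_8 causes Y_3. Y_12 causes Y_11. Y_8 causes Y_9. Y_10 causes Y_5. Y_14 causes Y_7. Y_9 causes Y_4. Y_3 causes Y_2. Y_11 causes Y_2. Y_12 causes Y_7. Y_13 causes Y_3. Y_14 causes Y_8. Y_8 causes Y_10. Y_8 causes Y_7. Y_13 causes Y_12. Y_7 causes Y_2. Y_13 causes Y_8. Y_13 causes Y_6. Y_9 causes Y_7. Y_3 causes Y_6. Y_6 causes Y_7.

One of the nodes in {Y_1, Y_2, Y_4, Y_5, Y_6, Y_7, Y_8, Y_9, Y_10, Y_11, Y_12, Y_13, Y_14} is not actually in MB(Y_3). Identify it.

Y_9

Recall MB(v) = parents ∪ children ∪ spouses, where spouses are the other parents of v's children.
Ch(Y_3) = {Y_2, Y_5, Y_6, Y_11}.
Y_3's parents: Y_8, Y_13, Y_14.
For each child, the remaining parents (spouses of Y_3):
  Y_6's other parent is Y_13.
  Y_11's other parents are Y_1, Y_7, Y_8, Y_12.
  Y_5's other parents are Y_6, Y_8, Y_10, Y_12.
  Y_2 also has parents Y_4, Y_6, Y_7, Y_10, Y_11.
MB(Y_3) = {Y_1, Y_2, Y_4, Y_5, Y_6, Y_7, Y_8, Y_10, Y_11, Y_12, Y_13, Y_14}.
Y_9 is neither a parent, child, nor co-parent of Y_3, so it does not belong.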